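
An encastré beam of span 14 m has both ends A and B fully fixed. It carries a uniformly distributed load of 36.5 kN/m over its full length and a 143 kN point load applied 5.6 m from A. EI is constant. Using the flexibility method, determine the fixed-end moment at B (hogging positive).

M_B = 788.4 kN·m

Release both end moments; the primary structure is a simply-supported span AB with redundants M_A and M_B.
End rotations of the released simple span under the applied load (×1/EI):
  at A: UDL 36.5: wL³/(24EI) = 4173/EI
  at B: UDL 36.5: wL³/(24EI) = 4173/EI
  at A: point load 143 at a = 5.6: Pab(L + b)/(6LEI) = 1794/EI
  at B: point load 143 at a = 5.6: Pab(L + a)/(6LEI) = 1570/EI
  θ_A0 = 5967/EI,  θ_B0 = 5743/EI
Flexibility coefficients: a unit moment at one end gives L/(3EI) there and L/(6EI) at the far end, so f₁₁ = f₂₂ = 4.667/EI and f₁₂ = f₂₁ = 2.333/EI.
Compatibility — zero rotation at each built-in end:
  4.667 M_A + 2.333 M_B = 5967
  2.333 M_A + 4.667 M_B = 5743
Solving the pair gives M_A = 884.5 kN·m and M_B = 788.4 kN·m (hogging).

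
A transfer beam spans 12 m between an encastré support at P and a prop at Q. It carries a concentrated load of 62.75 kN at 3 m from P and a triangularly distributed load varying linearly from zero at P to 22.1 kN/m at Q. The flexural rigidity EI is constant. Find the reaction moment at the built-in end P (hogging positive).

M_P = 309.2 kN·m

Choose R_Q as the redundant. The primary structure is the cantilever fixed at P.
Primary-structure tip deflection at Q by superposition:
  point load 62.75 at a = 3: Pa²(3L − a)/(6EI) = 3106/EI
  triangular load, peak 22.1 at the free end: 11w₀L⁴/(120EI) = 42008/EI
  δ_0 = 45114/EI
Tip deflection under a unit load at Q: L³/(3EI) = 576/EI.
The prop prevents deflection at Q: R_Q = δ_0/δ_{QQ} = 45114/576 = 78.32 kN.
Moment equilibrium about P: M_P = Σ(load moments about P) − R_Q·L = 1249 − 78.32×12 = 309.2 kN·m.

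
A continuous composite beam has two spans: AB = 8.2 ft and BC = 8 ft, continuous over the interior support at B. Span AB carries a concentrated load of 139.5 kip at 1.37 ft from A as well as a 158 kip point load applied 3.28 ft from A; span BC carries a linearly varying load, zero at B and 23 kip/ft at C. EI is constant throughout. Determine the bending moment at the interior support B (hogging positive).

Insert a hinge at B; M_B is the redundant, and each span becomes simply supported.
End slopes at the hinge B, treating each span as simply supported:
  span AB: point load 139.5 at a = 1.37: Pab(L + a)/(6LEI) = 253.9/EI
  span AB: point load 158 at a = 3.28: Pab(L + a)/(6LEI) = 594.9/EI
  span BC: triangular load, peak 23: 7w₀L³/(360EI) = 229/EI
  relative rotation θ_0 = (848.8 + 229)/EI = 1078/EI
A unit hogging moment at B produces rotation L₁/(3EI) + L₂/(3EI) = 5.4/EI.
Compatibility: M_B·(L₁+L₂)/(3EI) = θ_0, giving M_B = 199.6 kip·ft (hogging).

M_B = 199.6 kip·ft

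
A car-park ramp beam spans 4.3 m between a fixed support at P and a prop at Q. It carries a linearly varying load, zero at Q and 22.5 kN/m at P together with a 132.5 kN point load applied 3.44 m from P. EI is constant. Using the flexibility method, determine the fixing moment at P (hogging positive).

Take the reaction at Q as the redundant and release it; the primary structure is a cantilever fixed at P.
Deflection at Q on the released cantilever, summing each load's contribution:
  triangular load, peak 22.5 at the fixed end: w₀L⁴/(30EI) = 256.4/EI
  point load 132.5 at a = 3.44: Pa²(3L − a)/(6EI) = 2472/EI
  δ_0 = 2729/EI
Tip deflection under a unit load at Q: L³/(3EI) = 26.5/EI.
Compatibility at Q: δ_0 − R_Q·δ_{QQ} = 0, so R_Q = 2729/26.5 = 103 kN.
Moment equilibrium about P: M_P = Σ(load moments about P) − R_Q·L = 525.1 − 103×4.3 = 82.43 kN·m.

M_P = 82.43 kN·m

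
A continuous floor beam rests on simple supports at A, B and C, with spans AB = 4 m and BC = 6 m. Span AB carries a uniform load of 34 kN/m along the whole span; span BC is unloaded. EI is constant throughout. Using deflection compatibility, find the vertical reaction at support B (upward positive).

Release continuity at B by inserting a hinge; the redundant is the internal moment M_B. The primary structure is two simply-supported spans AB and BC.
End slopes at the hinge B, treating each span as simply supported:
  span AB: UDL 34: wL³/(24EI) = 90.67/EI
  relative rotation θ_0 = (90.67 + 0)/EI = 90.67/EI
A unit hogging moment at B produces rotation L₁/(3EI) + L₂/(3EI) = 3.333/EI.
Compatibility: M_B·(L₁+L₂)/(3EI) = θ_0, giving M_B = 27.2 kN·m (hogging).
Span AB, ΣM about A with M_B applied at B: R_B^{AB}·4 = 272 + 27.2, so R_B^{AB} = 74.8 kN and R_A = 136 − 74.8 = 61.2 kN.
Span BC, ΣM about C: R_B^{BC}·6 = 0 + 27.2, so R_B^{BC} = 4.533 kN and R_C = 0 − 4.533 = -4.533 kN.
R_B = 74.8 + 4.533 = 79.33 kN.

R_B = 79.33 kN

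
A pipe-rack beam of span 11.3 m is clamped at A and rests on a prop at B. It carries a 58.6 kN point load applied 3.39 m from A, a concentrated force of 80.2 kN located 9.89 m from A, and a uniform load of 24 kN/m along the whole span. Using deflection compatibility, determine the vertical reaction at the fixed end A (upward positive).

R_A = 235.9 kN

Take the reaction at B as the redundant and release it; the primary structure is a cantilever fixed at A.
Primary-structure tip deflection at B by superposition:
  point load 58.6 at a = 3.39: Pa²(3L − a)/(6EI) = 3424/EI
  point load 80.2 at a = 9.89: Pa²(3L − a)/(6EI) = 31391/EI
  UDL 24: wL⁴/(8EI) = 48914/EI
  δ_0 = 83730/EI
Flexibility coefficient — unit upward force at B: δ_{BB} = L³/(3EI) = 481/EI.
Compatibility at B: δ_0 − R_B·δ_{BB} = 0, so R_B = 83730/481 = 174.1 kN.
Vertical equilibrium: R_A = ΣP − R_B = 410 − 174.1 = 235.9 kN.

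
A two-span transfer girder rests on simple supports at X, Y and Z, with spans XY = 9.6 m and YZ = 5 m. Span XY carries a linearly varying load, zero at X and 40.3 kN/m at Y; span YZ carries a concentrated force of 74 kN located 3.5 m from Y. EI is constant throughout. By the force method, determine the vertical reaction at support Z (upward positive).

R_Z = 15.78 kN

Insert a hinge at Y; M_Y is the redundant, and each span becomes simply supported.
Discontinuity in slope at Y on the released structure — sum the simple-span end rotations:
  span XY: triangular load, peak 40.3: w₀L³/(45EI) = 792.3/EI
  span YZ: point load 74 at a = 3.5: Pab(L + b)/(6LEI) = 84.17/EI
  relative rotation θ_0 = (792.3 + 84.17)/EI = 876.5/EI
A unit hogging moment at Y produces rotation L₁/(3EI) + L₂/(3EI) = 4.867/EI.
Compatibility: M_Y·(L₁+L₂)/(3EI) = θ_0, giving M_Y = 180.1 kN·m (hogging).
Span YZ, ΣM about Z: R_Y^{YZ}·5 = 111 + 180.1, so R_Y^{YZ} = 58.22 kN and R_Z = 74 − 58.22 = 15.78 kN.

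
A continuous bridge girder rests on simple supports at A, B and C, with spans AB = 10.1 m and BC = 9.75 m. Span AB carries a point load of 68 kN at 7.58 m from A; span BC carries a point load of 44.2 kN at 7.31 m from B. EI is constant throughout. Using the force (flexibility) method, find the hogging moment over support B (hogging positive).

M_B = 82.1 kN·m

Insert a hinge at B; M_B is the redundant, and each span becomes simply supported.
Rotations at B on the released spans (each span's end-slope, ×1/EI):
  span AB: point load 68 at a = 7.58: Pab(L + a)/(6LEI) = 379/EI
  span BC: point load 44.2 at a = 7.31: Pab(L + b)/(6LEI) = 164.3/EI
  relative rotation θ_0 = (379 + 164.3)/EI = 543.2/EI
A unit hogging moment at B produces rotation L₁/(3EI) + L₂/(3EI) = 6.617/EI.
Slope continuity at B: θ_0 = M_B·6.617/EI, so M_B = 543.2/6.617 = 82.1 kN·m (hogging).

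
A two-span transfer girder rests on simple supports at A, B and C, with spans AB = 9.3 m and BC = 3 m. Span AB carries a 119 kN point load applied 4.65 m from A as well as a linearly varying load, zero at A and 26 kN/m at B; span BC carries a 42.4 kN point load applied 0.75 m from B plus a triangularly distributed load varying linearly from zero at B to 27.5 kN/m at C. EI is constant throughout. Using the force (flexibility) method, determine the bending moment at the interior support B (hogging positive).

Release continuity at B by inserting a hinge; the redundant is the internal moment M_B. The primary structure is two simply-supported spans AB and BC.
End slopes at the hinge B, treating each span as simply supported:
  span AB: point load 119 at a = 4.65: Pab(L + a)/(6LEI) = 643.3/EI
  span AB: triangular load, peak 26: w₀L³/(45EI) = 464.7/EI
  span BC: point load 42.4 at a = 0.75: Pab(L + b)/(6LEI) = 20.87/EI
  span BC: triangular load, peak 27.5: 7w₀L³/(360EI) = 14.44/EI
  relative rotation θ_0 = (1108 + 35.31)/EI = 1143/EI
A unit hogging moment at B produces rotation L₁/(3EI) + L₂/(3EI) = 4.1/EI.
Compatibility: M_B·(L₁+L₂)/(3EI) = θ_0, giving M_B = 278.9 kN·m (hogging).

M_B = 278.9 kN·m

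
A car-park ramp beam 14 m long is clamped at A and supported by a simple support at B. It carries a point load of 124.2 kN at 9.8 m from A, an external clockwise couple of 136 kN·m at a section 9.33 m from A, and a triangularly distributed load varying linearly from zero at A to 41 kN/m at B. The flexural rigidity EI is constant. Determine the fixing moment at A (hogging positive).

M_A = 660.8 kN·m

Choose R_B as the redundant. The primary structure is the cantilever fixed at A.
Free-end deflection of the primary structure under the applied loading (downward +):
  point load 124.2 at a = 9.8: Pa²(3L − a)/(6EI) = 64015/EI
  clockwise couple 136 at a = 9.33: M₀a(2L − a)/(2EI) = 11845/EI
  triangular load, peak 41 at the free end: 11w₀L⁴/(120EI) = 144380/EI
  δ_0 = 220240/EI
Tip deflection under a unit load at B: L³/(3EI) = 914.7/EI.
The prop prevents deflection at B: R_B = δ_0/δ_{BB} = 220240/914.7 = 240.8 kN.
Moment equilibrium about A: M_A = Σ(load moments about A) − R_B·L = 4032 − 240.8×14 = 660.8 kN·m.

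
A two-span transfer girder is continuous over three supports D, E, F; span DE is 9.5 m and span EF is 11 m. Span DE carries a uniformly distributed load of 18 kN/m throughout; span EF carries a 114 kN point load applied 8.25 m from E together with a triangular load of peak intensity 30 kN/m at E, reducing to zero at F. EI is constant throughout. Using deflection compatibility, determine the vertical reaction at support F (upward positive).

Take M_E as the redundant. Released structure: two simple spans DE and EF with a hinge at E.
End slopes at the hinge E, treating each span as simply supported:
  span DE: UDL 18: wL³/(24EI) = 643/EI
  span EF: point load 114 at a = 8.25: Pab(L + b)/(6LEI) = 538.8/EI
  span EF: triangular load, peak 30: w₀L³/(45EI) = 887.3/EI
  relative rotation θ_0 = (643 + 1426)/EI = 2069/EI
A unit hogging moment at E produces rotation L₁/(3EI) + L₂/(3EI) = 6.833/EI.
Slope continuity at E: θ_0 = M_E·6.833/EI, so M_E = 2069/6.833 = 302.8 kN·m (hogging).
Span EF, ΣM about F: R_E^{EF}·11 = 1524 + 302.8, so R_E^{EF} = 166 kN and R_F = 279 − 166 = 113 kN.

R_F = 113 kN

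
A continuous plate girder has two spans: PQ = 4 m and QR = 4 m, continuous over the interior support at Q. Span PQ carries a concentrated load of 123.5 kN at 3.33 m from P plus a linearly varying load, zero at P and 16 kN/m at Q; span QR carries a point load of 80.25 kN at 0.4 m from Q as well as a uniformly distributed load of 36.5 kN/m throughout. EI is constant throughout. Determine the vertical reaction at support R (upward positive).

R_R = 58.45 kN

Release continuity at Q by inserting a hinge; the redundant is the internal moment M_Q. The primary structure is two simply-supported spans PQ and QR.
Discontinuity in slope at Q on the released structure — sum the simple-span end rotations:
  span PQ: point load 123.5 at a = 3.33: Pab(L + a)/(6LEI) = 84.15/EI
  span PQ: triangular load, peak 16: w₀L³/(45EI) = 22.76/EI
  span QR: point load 80.25 at a = 0.4: Pab(L + b)/(6LEI) = 36.59/EI
  span QR: UDL 36.5: wL³/(24EI) = 97.33/EI
  relative rotation θ_0 = (106.9 + 133.9)/EI = 240.8/EI
A unit hogging moment at Q produces rotation L₁/(3EI) + L₂/(3EI) = 2.667/EI.
Compatibility: M_Q·(L₁+L₂)/(3EI) = θ_0, giving M_Q = 90.31 kN·m (hogging).
Span QR, ΣM about R: R_Q^{QR}·4 = 580.9 + 90.31, so R_Q^{QR} = 167.8 kN and R_R = 226.2 − 167.8 = 58.45 kN.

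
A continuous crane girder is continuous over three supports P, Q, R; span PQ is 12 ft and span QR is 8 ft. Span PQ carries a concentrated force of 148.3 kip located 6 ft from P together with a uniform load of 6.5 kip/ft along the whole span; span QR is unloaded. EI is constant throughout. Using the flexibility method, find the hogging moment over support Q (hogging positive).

M_Q = 270.4 kip·ft

Insert a hinge at Q; M_Q is the redundant, and each span becomes simply supported.
Discontinuity in slope at Q on the released structure — sum the simple-span end rotations:
  span PQ: point load 148.3 at a = 6: Pab(L + a)/(6LEI) = 1335/EI
  span PQ: UDL 6.5: wL³/(24EI) = 468/EI
  relative rotation θ_0 = (1803 + 0)/EI = 1803/EI
A unit hogging moment at Q produces rotation L₁/(3EI) + L₂/(3EI) = 6.667/EI.
Slope continuity at Q: θ_0 = M_Q·6.667/EI, so M_Q = 1803/6.667 = 270.4 kip·ft (hogging).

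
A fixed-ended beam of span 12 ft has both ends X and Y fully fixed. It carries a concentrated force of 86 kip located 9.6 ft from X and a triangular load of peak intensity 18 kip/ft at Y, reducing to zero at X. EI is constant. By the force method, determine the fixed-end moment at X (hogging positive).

M_X = 119.4 kip·ft

Release both end moments; the primary structure is a simply-supported span XY with redundants M_X and M_Y.
End rotations of the released simple span under the applied load (×1/EI):
  at X: point load 86 at a = 9.6: Pab(L + b)/(6LEI) = 396.3/EI
  at Y: point load 86 at a = 9.6: Pab(L + a)/(6LEI) = 594.4/EI
  at X: triangular load, peak 18: 7w₀L³/(360EI) = 604.8/EI
  at Y: triangular load, peak 18: w₀L³/(45EI) = 691.2/EI
  θ_X0 = 1001/EI,  θ_Y0 = 1286/EI
Flexibility coefficients: a unit moment at one end gives L/(3EI) there and L/(6EI) at the far end, so f₁₁ = f₂₂ = 4/EI and f₁₂ = f₂₁ = 2/EI.
Compatibility — zero rotation at each built-in end:
  4 M_X + 2 M_Y = 1001
  2 M_X + 4 M_Y = 1286
Solving the pair gives M_X = 119.4 kip·ft and M_Y = 261.7 kip·ft (hogging).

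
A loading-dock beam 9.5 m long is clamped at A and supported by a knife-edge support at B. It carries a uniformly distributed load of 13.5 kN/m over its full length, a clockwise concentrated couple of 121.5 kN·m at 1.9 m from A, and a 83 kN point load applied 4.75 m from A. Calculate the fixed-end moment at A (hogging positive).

Choose R_B as the redundant. The primary structure is the cantilever fixed at A.
Deflection at B on the released cantilever, summing each load's contribution:
  UDL 13.5: wL⁴/(8EI) = 13745/EI
  clockwise couple 121.5 at a = 1.9: M₀a(2L − a)/(2EI) = 1974/EI
  point load 83 at a = 4.75: Pa²(3L − a)/(6EI) = 7413/EI
  δ_0 = 23131/EI
Tip deflection under a unit load at B: L³/(3EI) = 285.8/EI.
The prop prevents deflection at B: R_B = δ_0/δ_{BB} = 23131/285.8 = 80.94 kN.
Moment equilibrium about A: M_A = Σ(load moments about A) − R_B·L = 1125 − 80.94×9.5 = 356 kN·m.

M_A = 356 kN·m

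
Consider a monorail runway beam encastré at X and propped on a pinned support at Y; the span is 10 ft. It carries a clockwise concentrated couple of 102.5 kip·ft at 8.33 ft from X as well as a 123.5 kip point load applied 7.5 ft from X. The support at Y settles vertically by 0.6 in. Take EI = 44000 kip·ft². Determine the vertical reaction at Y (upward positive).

R_Y = 86.5 kip

Remove the prop at Y; the released (primary) structure is a cantilever built in at X.
Downward deflection at the released point Y due to the loads:
  clockwise couple 102.5 at a = 8.33: M₀a(2L − a)/(2EI) = 4982/EI
  point load 123.5 at a = 7.5: Pa²(3L − a)/(6EI) = 26051/EI
  δ_0 = 31033/EI
Tip deflection under a unit load at Y: L³/(3EI) = 333.3/EI.
With EI = 44000 kip·ft²: δ_0 = 0.70529 ft and δ_{YY} = 0.007576 ft/kip.
Compatibility — the beam at Y must follow the support down by 0.05 ft: δ_0 − R_Y·δ_{YY} = 0.05, so R_Y = (0.70529 − 0.05)/0.007576 = 86.5 kip.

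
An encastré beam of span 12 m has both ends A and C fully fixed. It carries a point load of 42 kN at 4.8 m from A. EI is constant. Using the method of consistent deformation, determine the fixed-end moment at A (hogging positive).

Take the two fixed-end moments M_A, M_C as redundants; the released structure is the simple span AC.
On the primary (simply-supported) span, the end slopes from the loading are:
  at A: point load 42 at a = 4.8: Pab(L + b)/(6LEI) = 387.1/EI
  at C: point load 42 at a = 4.8: Pab(L + a)/(6LEI) = 338.7/EI
  θ_A0 = 387.1/EI,  θ_C0 = 338.7/EI
Flexibility coefficients: a unit moment at one end gives L/(3EI) there and L/(6EI) at the far end, so f₁₁ = f₂₂ = 4/EI and f₁₂ = f₂₁ = 2/EI.
Compatibility — zero rotation at each built-in end:
  4 M_A + 2 M_C = 387.1
  2 M_A + 4 M_C = 338.7
Solving the pair gives M_A = 72.58 kN·m and M_C = 48.38 kN·m (hogging).

M_A = 72.58 kN·m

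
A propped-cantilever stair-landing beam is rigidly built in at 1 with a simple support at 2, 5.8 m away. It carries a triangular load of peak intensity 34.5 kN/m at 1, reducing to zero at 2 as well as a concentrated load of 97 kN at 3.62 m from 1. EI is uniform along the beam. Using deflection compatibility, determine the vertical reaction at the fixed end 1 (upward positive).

Release the roller at 2. Primary structure: cantilever fixed at 1.
Downward deflection at the released point 2 due to the loads:
  triangular load, peak 34.5 at the fixed end: w₀L⁴/(30EI) = 1301/EI
  point load 97 at a = 3.62: Pa²(3L − a)/(6EI) = 2919/EI
  δ_0 = 4221/EI
Tip deflection under a unit load at 2: L³/(3EI) = 65.04/EI.
Compatibility at 2: δ_0 − R_2·δ_{22} = 0, so R_2 = 4221/65.04 = 64.9 kN.
Vertical equilibrium: R_1 = ΣP − R_2 = 197.1 − 64.9 = 132.2 kN.

R_1 = 132.2 kN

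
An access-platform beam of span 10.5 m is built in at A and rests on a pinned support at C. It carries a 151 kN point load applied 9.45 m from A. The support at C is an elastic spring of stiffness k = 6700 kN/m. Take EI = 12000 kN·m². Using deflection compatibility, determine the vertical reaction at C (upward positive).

Release the roller at C. Primary structure: cantilever fixed at A.
Primary-structure tip deflection at C by superposition:
  point load 151 at a = 9.45: Pa²(3L − a)/(6EI) = 49556/EI
Flexibility coefficient — unit upward force at C: δ_{CC} = L³/(3EI) = 385.9/EI.
With EI = 12000 kN·m²: δ_0 = 4.1297 m and δ_{CC} = 0.032156 m/kN.
Compatibility — the spring shortens by R_C/k under the reaction it provides: δ_0 − R_C·δ_{CC} = R_C/k. With 1/k = 0.000149 m/kN, R_C = δ_0 / (δ_{CC} + 1/k) = 4.1297 / (0.032156 + 0.000149) = 127.8 kN.

R_C = 127.8 kN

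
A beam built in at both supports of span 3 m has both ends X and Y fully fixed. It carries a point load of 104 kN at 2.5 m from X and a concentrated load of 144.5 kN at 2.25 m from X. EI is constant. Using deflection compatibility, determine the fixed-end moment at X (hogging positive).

M_X = 27.54 kN·m

Take the two fixed-end moments M_X, M_Y as redundants; the released structure is the simple span XY.
Simple-span end rotations at X and Y under the given loads:
  at X: point load 104 at a = 2.5: Pab(L + b)/(6LEI) = 25.28/EI
  at Y: point load 104 at a = 2.5: Pab(L + a)/(6LEI) = 39.72/EI
  at X: point load 144.5 at a = 2.25: Pab(L + b)/(6LEI) = 50.8/EI
  at Y: point load 144.5 at a = 2.25: Pab(L + a)/(6LEI) = 71.12/EI
  θ_X0 = 76.08/EI,  θ_Y0 = 110.8/EI
Flexibility coefficients: a unit moment at one end gives L/(3EI) there and L/(6EI) at the far end, so f₁₁ = f₂₂ = 1/EI and f₁₂ = f₂₁ = 0.5/EI.
Compatibility — zero rotation at each built-in end:
  1 M_X + 0.5 M_Y = 76.08
  0.5 M_X + 1 M_Y = 110.8
Solving the pair gives M_X = 27.54 kN·m and M_Y = 97.07 kN·m (hogging).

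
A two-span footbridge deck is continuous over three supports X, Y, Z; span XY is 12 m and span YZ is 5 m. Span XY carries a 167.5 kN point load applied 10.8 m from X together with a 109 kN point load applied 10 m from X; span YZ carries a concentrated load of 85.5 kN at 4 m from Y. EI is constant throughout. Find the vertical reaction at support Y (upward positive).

R_Y = 329.8 kN

Release continuity at Y by inserting a hinge; the redundant is the internal moment M_Y. The primary structure is two simply-supported spans XY and YZ.
Rotations at Y on the released spans (each span's end-slope, ×1/EI):
  span XY: point load 167.5 at a = 10.8: Pab(L + a)/(6LEI) = 687.4/EI
  span XY: point load 109 at a = 10: Pab(L + a)/(6LEI) = 666.1/EI
  span YZ: point load 85.5 at a = 4: Pab(L + b)/(6LEI) = 68.4/EI
  relative rotation θ_0 = (1354 + 68.4)/EI = 1422/EI
A unit hogging moment at Y produces rotation L₁/(3EI) + L₂/(3EI) = 5.667/EI.
Slope continuity at Y: θ_0 = M_Y·5.667/EI, so M_Y = 1422/5.667 = 250.9 kN·m (hogging).
Span XY, ΣM about X with M_Y applied at Y: R_Y^{XY}·12 = 2899 + 250.9, so R_Y^{XY} = 262.5 kN and R_X = 276.5 − 262.5 = 14.01 kN.
Span YZ, ΣM about Z: R_Y^{YZ}·5 = 85.5 + 250.9, so R_Y^{YZ} = 67.29 kN and R_Z = 85.5 − 67.29 = 18.21 kN.
R_Y = 262.5 + 67.29 = 329.8 kN.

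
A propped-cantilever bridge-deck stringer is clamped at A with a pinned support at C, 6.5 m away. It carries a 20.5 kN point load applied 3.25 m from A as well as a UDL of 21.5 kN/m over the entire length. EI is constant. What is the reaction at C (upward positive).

Remove the prop at C; the released (primary) structure is a cantilever built in at A.
Primary-structure tip deflection at C by superposition:
  point load 20.5 at a = 3.25: Pa²(3L − a)/(6EI) = 586.4/EI
  UDL 21.5: wL⁴/(8EI) = 4797/EI
  δ_0 = 5384/EI
Tip deflection under a unit load at C: L³/(3EI) = 91.54/EI.
Compatibility at C: δ_0 − R_C·δ_{CC} = 0, so R_C = 5384/91.54 = 58.81 kN.

R_C = 58.81 kN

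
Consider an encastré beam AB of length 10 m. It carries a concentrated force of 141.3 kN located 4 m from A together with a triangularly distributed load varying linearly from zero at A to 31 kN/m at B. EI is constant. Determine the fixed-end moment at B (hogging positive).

Release both end moments; the primary structure is a simply-supported span AB with redundants M_A and M_B.
Simple-span end rotations at A and B under the given loads:
  at A: point load 141.3 at a = 4: Pab(L + b)/(6LEI) = 904.3/EI
  at B: point load 141.3 at a = 4: Pab(L + a)/(6LEI) = 791.3/EI
  at A: triangular load, peak 31: 7w₀L³/(360EI) = 602.8/EI
  at B: triangular load, peak 31: w₀L³/(45EI) = 688.9/EI
  θ_A0 = 1507/EI,  θ_B0 = 1480/EI
Flexibility coefficients: a unit moment at one end gives L/(3EI) there and L/(6EI) at the far end, so f₁₁ = f₂₂ = 3.333/EI and f₁₂ = f₂₁ = 1.667/EI.
Compatibility — zero rotation at each built-in end:
  3.333 M_A + 1.667 M_B = 1507
  1.667 M_A + 3.333 M_B = 1480
Solving the pair gives M_A = 306.8 kN·m and M_B = 290.6 kN·m (hogging).

M_B = 290.6 kN·m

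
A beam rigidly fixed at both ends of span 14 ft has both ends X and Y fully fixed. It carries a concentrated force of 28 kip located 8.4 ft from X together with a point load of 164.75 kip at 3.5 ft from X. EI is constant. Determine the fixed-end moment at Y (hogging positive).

Release both end moments; the primary structure is a simply-supported span XY with redundants M_X and M_Y.
Simple-span end rotations at X and Y under the given loads:
  at X: point load 28 at a = 8.4: Pab(L + b)/(6LEI) = 307.3/EI
  at Y: point load 28 at a = 8.4: Pab(L + a)/(6LEI) = 351.2/EI
  at X: point load 164.75 at a = 3.5: Pab(L + b)/(6LEI) = 1766/EI
  at Y: point load 164.75 at a = 3.5: Pab(L + a)/(6LEI) = 1261/EI
  θ_X0 = 2073/EI,  θ_Y0 = 1613/EI
Flexibility coefficients: a unit moment at one end gives L/(3EI) there and L/(6EI) at the far end, so f₁₁ = f₂₂ = 4.667/EI and f₁₂ = f₂₁ = 2.333/EI.
Compatibility — zero rotation at each built-in end:
  4.667 M_X + 2.333 M_Y = 2073
  2.333 M_X + 4.667 M_Y = 1613
Solving the pair gives M_X = 362 kip·ft and M_Y = 164.6 kip·ft (hogging).

M_Y = 164.6 kip·ft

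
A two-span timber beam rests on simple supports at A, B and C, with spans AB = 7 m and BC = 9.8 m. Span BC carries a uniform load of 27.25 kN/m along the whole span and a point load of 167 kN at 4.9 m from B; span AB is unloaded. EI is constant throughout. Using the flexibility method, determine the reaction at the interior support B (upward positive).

Release continuity at B by inserting a hinge; the redundant is the internal moment M_B. The primary structure is two simply-supported spans AB and BC.
End slopes at the hinge B, treating each span as simply supported:
  span BC: UDL 27.25: wL³/(24EI) = 1069/EI
  span BC: point load 167 at a = 4.9: Pab(L + b)/(6LEI) = 1002/EI
  relative rotation θ_0 = (0 + 2071)/EI = 2071/EI
A unit hogging moment at B produces rotation L₁/(3EI) + L₂/(3EI) = 5.6/EI.
Compatibility: M_B·(L₁+L₂)/(3EI) = θ_0, giving M_B = 369.8 kN·m (hogging).
Span AB, ΣM about A with M_B applied at B: R_B^{AB}·7 = 0 + 369.8, so R_B^{AB} = 52.83 kN and R_A = 0 − 52.83 = -52.83 kN.
Span BC, ΣM about C: R_B^{BC}·9.8 = 2127 + 369.8, so R_B^{BC} = 254.8 kN and R_C = 434.1 − 254.8 = 179.3 kN.
R_B = 52.83 + 254.8 = 307.6 kN.

R_B = 307.6 kN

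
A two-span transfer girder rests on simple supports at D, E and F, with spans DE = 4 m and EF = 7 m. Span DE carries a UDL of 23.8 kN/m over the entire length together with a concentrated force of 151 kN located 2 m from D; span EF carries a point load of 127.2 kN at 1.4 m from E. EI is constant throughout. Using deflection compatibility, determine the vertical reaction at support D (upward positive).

R_D = 88.08 kN

Release continuity at E by inserting a hinge; the redundant is the internal moment M_E. The primary structure is two simply-supported spans DE and EF.
Discontinuity in slope at E on the released structure — sum the simple-span end rotations:
  span DE: UDL 23.8: wL³/(24EI) = 63.47/EI
  span DE: point load 151 at a = 2: Pab(L + a)/(6LEI) = 151/EI
  span EF: point load 127.2 at a = 1.4: Pab(L + b)/(6LEI) = 299.2/EI
  relative rotation θ_0 = (214.5 + 299.2)/EI = 513.6/EI
A unit hogging moment at E produces rotation L₁/(3EI) + L₂/(3EI) = 3.667/EI.
Slope continuity at E: θ_0 = M_E·3.667/EI, so M_E = 513.6/3.667 = 140.1 kN·m (hogging).
Span DE, ΣM about D with M_E applied at E: R_E^{DE}·4 = 492.4 + 140.1, so R_E^{DE} = 158.1 kN and R_D = 246.2 − 158.1 = 88.08 kN.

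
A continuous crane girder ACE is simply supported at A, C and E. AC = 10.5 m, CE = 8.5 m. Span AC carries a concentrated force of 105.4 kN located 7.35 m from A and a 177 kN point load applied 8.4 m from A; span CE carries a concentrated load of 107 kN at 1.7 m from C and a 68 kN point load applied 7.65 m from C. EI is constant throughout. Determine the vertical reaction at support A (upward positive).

Insert a hinge at C; M_C is the redundant, and each span becomes simply supported.
End slopes at the hinge C, treating each span as simply supported:
  span AC: point load 105.4 at a = 7.35: Pab(L + a)/(6LEI) = 691.4/EI
  span AC: point load 177 at a = 8.4: Pab(L + a)/(6LEI) = 936.7/EI
  span CE: point load 107 at a = 1.7: Pab(L + b)/(6LEI) = 371.1/EI
  span CE: point load 68 at a = 7.65: Pab(L + b)/(6LEI) = 81.06/EI
  relative rotation θ_0 = (1628 + 452.1)/EI = 2080/EI
A unit hogging moment at C produces rotation L₁/(3EI) + L₂/(3EI) = 6.333/EI.
Slope continuity at C: θ_0 = M_C·6.333/EI, so M_C = 2080/6.333 = 328.5 kN·m (hogging).
Span AC, ΣM about A with M_C applied at C: R_C^{AC}·10.5 = 2261 + 328.5, so R_C^{AC} = 246.7 kN and R_A = 282.4 − 246.7 = 35.74 kN.

R_A = 35.74 kN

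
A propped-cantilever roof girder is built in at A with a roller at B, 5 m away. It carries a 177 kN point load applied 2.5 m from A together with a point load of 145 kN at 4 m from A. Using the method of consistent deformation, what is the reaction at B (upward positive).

Remove the prop at B; the released (primary) structure is a cantilever built in at A.
Downward deflection at the released point B due to the loads:
  point load 177 at a = 2.5: Pa²(3L − a)/(6EI) = 2305/EI
  point load 145 at a = 4: Pa²(3L − a)/(6EI) = 4253/EI
  δ_0 = 6558/EI
Tip deflection under a unit load at B: L³/(3EI) = 41.67/EI.
The prop prevents deflection at B: R_B = δ_0/δ_{BB} = 6558/41.67 = 157.4 kN.

R_B = 157.4 kN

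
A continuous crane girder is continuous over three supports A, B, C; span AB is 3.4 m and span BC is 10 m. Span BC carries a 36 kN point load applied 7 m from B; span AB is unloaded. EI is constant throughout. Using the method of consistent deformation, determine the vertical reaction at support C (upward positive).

R_C = 21.53 kN

Release continuity at B by inserting a hinge; the redundant is the internal moment M_B. The primary structure is two simply-supported spans AB and BC.
Discontinuity in slope at B on the released structure — sum the simple-span end rotations:
  span BC: point load 36 at a = 7: Pab(L + b)/(6LEI) = 163.8/EI
  relative rotation θ_0 = (0 + 163.8)/EI = 163.8/EI
A unit hogging moment at B produces rotation L₁/(3EI) + L₂/(3EI) = 4.467/EI.
Slope continuity at B: θ_0 = M_B·4.467/EI, so M_B = 163.8/4.467 = 36.67 kN·m (hogging).
Span BC, ΣM about C: R_B^{BC}·10 = 108 + 36.67, so R_B^{BC} = 14.47 kN and R_C = 36 − 14.47 = 21.53 kN.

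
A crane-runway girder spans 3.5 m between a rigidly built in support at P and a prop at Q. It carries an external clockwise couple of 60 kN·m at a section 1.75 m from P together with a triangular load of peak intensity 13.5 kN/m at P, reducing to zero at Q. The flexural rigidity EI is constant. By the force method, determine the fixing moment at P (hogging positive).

M_P = 3.525 kN·m

Choose R_Q as the redundant. The primary structure is the cantilever fixed at P.
Deflection at Q on the released cantilever, summing each load's contribution:
  clockwise couple 60 at a = 1.75: M₀a(2L − a)/(2EI) = 275.6/EI
  triangular load, peak 13.5 at the fixed end: w₀L⁴/(30EI) = 67.53/EI
  δ_0 = 343.2/EI
Tip deflection under a unit load at Q: L³/(3EI) = 14.29/EI.
The prop prevents deflection at Q: R_Q = δ_0/δ_{QQ} = 343.2/14.29 = 24.01 kN.
Moment equilibrium about P: M_P = Σ(load moments about P) − R_Q·L = 87.56 − 24.01×3.5 = 3.525 kN·m.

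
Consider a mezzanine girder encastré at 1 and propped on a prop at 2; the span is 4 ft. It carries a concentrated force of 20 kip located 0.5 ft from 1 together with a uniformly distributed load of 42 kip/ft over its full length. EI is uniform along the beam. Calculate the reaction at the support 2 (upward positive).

R_2 = 63.45 kip

Release the roller at 2. Primary structure: cantilever fixed at 1.
Primary-structure tip deflection at 2 by superposition:
  point load 20 at a = 0.5: Pa²(3L − a)/(6EI) = 9.583/EI
  UDL 42: wL⁴/(8EI) = 1344/EI
  δ_0 = 1354/EI
Tip deflection under a unit load at 2: L³/(3EI) = 21.33/EI.
Compatibility at 2: δ_0 − R_2·δ_{22} = 0, so R_2 = 1354/21.33 = 63.45 kip.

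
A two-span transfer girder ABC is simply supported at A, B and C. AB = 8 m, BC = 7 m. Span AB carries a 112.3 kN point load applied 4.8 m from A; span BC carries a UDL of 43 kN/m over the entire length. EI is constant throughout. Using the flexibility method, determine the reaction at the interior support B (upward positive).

R_B = 275.4 kN

Insert a hinge at B; M_B is the redundant, and each span becomes simply supported.
Rotations at B on the released spans (each span's end-slope, ×1/EI):
  span AB: point load 112.3 at a = 4.8: Pab(L + a)/(6LEI) = 460/EI
  span BC: UDL 43: wL³/(24EI) = 614.5/EI
  relative rotation θ_0 = (460 + 614.5)/EI = 1075/EI
A unit hogging moment at B produces rotation L₁/(3EI) + L₂/(3EI) = 5/EI.
Compatibility: M_B·(L₁+L₂)/(3EI) = θ_0, giving M_B = 214.9 kN·m (hogging).
Span AB, ΣM about A with M_B applied at B: R_B^{AB}·8 = 539 + 214.9, so R_B^{AB} = 94.24 kN and R_A = 112.3 − 94.24 = 18.06 kN.
Span BC, ΣM about C: R_B^{BC}·7 = 1054 + 214.9, so R_B^{BC} = 181.2 kN and R_C = 301 − 181.2 = 119.8 kN.
R_B = 94.24 + 181.2 = 275.4 kN.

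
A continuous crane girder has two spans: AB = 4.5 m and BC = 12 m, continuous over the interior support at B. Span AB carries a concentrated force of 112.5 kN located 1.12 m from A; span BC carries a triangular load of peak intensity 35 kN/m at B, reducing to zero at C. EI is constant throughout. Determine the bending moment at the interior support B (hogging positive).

M_B = 260.5 kN·m

Release continuity at B by inserting a hinge; the redundant is the internal moment M_B. The primary structure is two simply-supported spans AB and BC.
Rotations at B on the released spans (each span's end-slope, ×1/EI):
  span AB: point load 112.5 at a = 1.12: Pab(L + a)/(6LEI) = 88.65/EI
  span BC: triangular load, peak 35: w₀L³/(45EI) = 1344/EI
  relative rotation θ_0 = (88.65 + 1344)/EI = 1433/EI
A unit hogging moment at B produces rotation L₁/(3EI) + L₂/(3EI) = 5.5/EI.
Slope continuity at B: θ_0 = M_B·5.5/EI, so M_B = 1433/5.5 = 260.5 kN·m (hogging).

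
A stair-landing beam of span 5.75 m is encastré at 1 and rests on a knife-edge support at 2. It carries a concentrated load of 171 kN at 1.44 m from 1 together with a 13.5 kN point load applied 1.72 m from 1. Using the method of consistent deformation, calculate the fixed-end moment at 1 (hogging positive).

M_1 = 175.3 kN·m

Remove the prop at 2; the released (primary) structure is a cantilever built in at 1.
Free-end deflection of the primary structure under the applied loading (downward +):
  point load 171 at a = 1.44: Pa²(3L − a)/(6EI) = 934.3/EI
  point load 13.5 at a = 1.72: Pa²(3L − a)/(6EI) = 103.4/EI
  δ_0 = 1038/EI
Tip deflection under a unit load at 2: L³/(3EI) = 63.37/EI.
The prop prevents deflection at 2: R_2 = δ_0/δ_{22} = 1038/63.37 = 16.38 kN.
Moment equilibrium about 1: M_1 = Σ(load moments about 1) − R_2·L = 269.5 − 16.38×5.75 = 175.3 kN·m.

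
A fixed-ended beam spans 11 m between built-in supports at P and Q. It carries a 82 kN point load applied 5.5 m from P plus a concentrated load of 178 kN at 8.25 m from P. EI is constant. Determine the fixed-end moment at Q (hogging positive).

M_Q = 388.1 kN·m

Release both end moments; the primary structure is a simply-supported span PQ with redundants M_P and M_Q.
Simple-span end rotations at P and Q under the given loads:
  at P: point load 82 at a = 5.5: Pab(L + b)/(6LEI) = 620.1/EI
  at Q: point load 82 at a = 5.5: Pab(L + a)/(6LEI) = 620.1/EI
  at P: point load 178 at a = 8.25: Pab(L + b)/(6LEI) = 841.3/EI
  at Q: point load 178 at a = 8.25: Pab(L + a)/(6LEI) = 1178/EI
  θ_P0 = 1461/EI,  θ_Q0 = 1798/EI
Flexibility coefficients: a unit moment at one end gives L/(3EI) there and L/(6EI) at the far end, so f₁₁ = f₂₂ = 3.667/EI and f₁₂ = f₂₁ = 1.833/EI.
Compatibility — zero rotation at each built-in end:
  3.667 M_P + 1.833 M_Q = 1461
  1.833 M_P + 3.667 M_Q = 1798
Solving the pair gives M_P = 204.5 kN·m and M_Q = 388.1 kN·m (hogging).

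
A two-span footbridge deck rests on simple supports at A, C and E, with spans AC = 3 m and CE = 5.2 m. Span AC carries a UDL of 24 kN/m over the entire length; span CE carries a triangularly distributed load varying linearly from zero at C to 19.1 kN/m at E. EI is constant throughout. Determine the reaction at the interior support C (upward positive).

Take M_C as the redundant. Released structure: two simple spans AC and CE with a hinge at C.
Rotations at C on the released spans (each span's end-slope, ×1/EI):
  span AC: UDL 24: wL³/(24EI) = 27/EI
  span CE: triangular load, peak 19.1: 7w₀L³/(360EI) = 52.22/EI
  relative rotation θ_0 = (27 + 52.22)/EI = 79.22/EI
A unit hogging moment at C produces rotation L₁/(3EI) + L₂/(3EI) = 2.733/EI.
Slope continuity at C: θ_0 = M_C·2.733/EI, so M_C = 79.22/2.733 = 28.98 kN·m (hogging).
Span AC, ΣM about A with M_C applied at C: R_C^{AC}·3 = 108 + 28.98, so R_C^{AC} = 45.66 kN and R_A = 72 − 45.66 = 26.34 kN.
Span CE, ΣM about E: R_C^{CE}·5.2 = 86.08 + 28.98, so R_C^{CE} = 22.13 kN and R_E = 49.66 − 22.13 = 27.53 kN.
R_C = 45.66 + 22.13 = 67.79 kN.

R_C = 67.79 kN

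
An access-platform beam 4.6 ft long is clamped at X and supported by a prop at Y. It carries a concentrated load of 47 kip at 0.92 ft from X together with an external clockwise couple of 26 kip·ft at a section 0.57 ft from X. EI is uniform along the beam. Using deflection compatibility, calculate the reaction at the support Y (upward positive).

R_Y = 4.603 kip

Remove the prop at Y; the released (primary) structure is a cantilever built in at X.
Deflection at Y on the released cantilever, summing each load's contribution:
  point load 47 at a = 0.92: Pa²(3L − a)/(6EI) = 85.4/EI
  clockwise couple 26 at a = 0.57: M₀a(2L − a)/(2EI) = 63.95/EI
  δ_0 = 149.3/EI
Flexibility coefficient — unit upward force at Y: δ_{YY} = L³/(3EI) = 32.45/EI.
Compatibility at Y: δ_0 − R_Y·δ_{YY} = 0, so R_Y = 149.3/32.45 = 4.603 kip.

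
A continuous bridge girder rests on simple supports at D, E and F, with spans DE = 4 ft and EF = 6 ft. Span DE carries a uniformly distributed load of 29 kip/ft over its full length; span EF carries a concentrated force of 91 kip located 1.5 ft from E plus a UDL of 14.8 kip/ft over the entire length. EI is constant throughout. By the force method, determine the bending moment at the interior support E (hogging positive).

Release continuity at E by inserting a hinge; the redundant is the internal moment M_E. The primary structure is two simply-supported spans DE and EF.
End slopes at the hinge E, treating each span as simply supported:
  span DE: UDL 29: wL³/(24EI) = 77.33/EI
  span EF: point load 91 at a = 1.5: Pab(L + b)/(6LEI) = 179.2/EI
  span EF: UDL 14.8: wL³/(24EI) = 133.2/EI
  relative rotation θ_0 = (77.33 + 312.4)/EI = 389.7/EI
A unit hogging moment at E produces rotation L₁/(3EI) + L₂/(3EI) = 3.333/EI.
Compatibility: M_E·(L₁+L₂)/(3EI) = θ_0, giving M_E = 116.9 kip·ft (hogging).

M_E = 116.9 kip·ft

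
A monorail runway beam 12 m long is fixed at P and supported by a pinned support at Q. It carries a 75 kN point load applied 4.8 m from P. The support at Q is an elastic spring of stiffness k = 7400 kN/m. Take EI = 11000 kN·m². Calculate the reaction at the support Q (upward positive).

R_Q = 15.56 kN

Remove the prop at Q; the released (primary) structure is a cantilever built in at P.
Primary-structure tip deflection at Q by superposition:
  point load 75 at a = 4.8: Pa²(3L − a)/(6EI) = 8986/EI
Flexibility coefficient — unit upward force at Q: δ_{QQ} = L³/(3EI) = 576/EI.
With EI = 11000 kN·m²: δ_0 = 0.81687 m and δ_{QQ} = 0.052364 m/kN.
Compatibility — the spring shortens by R_Q/k under the reaction it provides: δ_0 − R_Q·δ_{QQ} = R_Q/k. With 1/k = 0.000135 m/kN, R_Q = δ_0 / (δ_{QQ} + 1/k) = 0.81687 / (0.052364 + 0.000135) = 15.56 kN.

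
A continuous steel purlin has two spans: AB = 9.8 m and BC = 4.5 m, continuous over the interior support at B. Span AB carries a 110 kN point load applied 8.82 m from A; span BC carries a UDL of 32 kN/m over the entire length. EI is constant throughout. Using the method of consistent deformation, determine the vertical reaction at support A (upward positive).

R_A = 1.954 kN

Take M_B as the redundant. Released structure: two simple spans AB and BC with a hinge at B.
Discontinuity in slope at B on the released structure — sum the simple-span end rotations:
  span AB: point load 110 at a = 8.82: Pab(L + a)/(6LEI) = 301.1/EI
  span BC: UDL 32: wL³/(24EI) = 121.5/EI
  relative rotation θ_0 = (301.1 + 121.5)/EI = 422.6/EI
A unit hogging moment at B produces rotation L₁/(3EI) + L₂/(3EI) = 4.767/EI.
Compatibility: M_B·(L₁+L₂)/(3EI) = θ_0, giving M_B = 88.65 kN·m (hogging).
Span AB, ΣM about A with M_B applied at B: R_B^{AB}·9.8 = 970.2 + 88.65, so R_B^{AB} = 108 kN and R_A = 110 − 108 = 1.954 kN.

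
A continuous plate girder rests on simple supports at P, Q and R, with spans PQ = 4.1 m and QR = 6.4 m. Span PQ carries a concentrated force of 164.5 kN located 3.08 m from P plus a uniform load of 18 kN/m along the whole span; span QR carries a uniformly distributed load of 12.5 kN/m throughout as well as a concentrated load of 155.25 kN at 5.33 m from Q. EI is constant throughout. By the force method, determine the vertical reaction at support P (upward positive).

Release continuity at Q by inserting a hinge; the redundant is the internal moment M_Q. The primary structure is two simply-supported spans PQ and QR.
Discontinuity in slope at Q on the released structure — sum the simple-span end rotations:
  span PQ: point load 164.5 at a = 3.08: Pab(L + a)/(6LEI) = 150.8/EI
  span PQ: UDL 18: wL³/(24EI) = 51.69/EI
  span QR: UDL 12.5: wL³/(24EI) = 136.5/EI
  span QR: point load 155.25 at a = 5.33: Pab(L + b)/(6LEI) = 172.2/EI
  relative rotation θ_0 = (202.5 + 308.8)/EI = 511.3/EI
A unit hogging moment at Q produces rotation L₁/(3EI) + L₂/(3EI) = 3.5/EI.
Compatibility: M_Q·(L₁+L₂)/(3EI) = θ_0, giving M_Q = 146.1 kN·m (hogging).
Span PQ, ΣM about P with M_Q applied at Q: R_Q^{PQ}·4.1 = 658 + 146.1, so R_Q^{PQ} = 196.1 kN and R_P = 238.3 − 196.1 = 42.19 kN.

R_P = 42.19 kN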